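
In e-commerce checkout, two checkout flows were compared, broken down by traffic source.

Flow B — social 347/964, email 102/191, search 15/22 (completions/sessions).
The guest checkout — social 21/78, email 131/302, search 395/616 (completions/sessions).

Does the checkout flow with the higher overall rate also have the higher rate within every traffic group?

No

Social: Flow B 347/964 = 36.0%, the guest checkout 21/78 = 26.9% → Flow B
Email: Flow B 102/191 = 53.4%, the guest checkout 131/302 = 43.4% → Flow B
Search: Flow B 15/22 = 68.2%, the guest checkout 395/616 = 64.1% → Flow B
Overall: Flow B 464/1177 = 39.4%, the guest checkout 547/996 = 54.9% → the guest checkout
Flow B wins each traffic group but the guest checkout wins overall — the comparison reverses. Flow B's sessions skew toward social, which has a lower base rate.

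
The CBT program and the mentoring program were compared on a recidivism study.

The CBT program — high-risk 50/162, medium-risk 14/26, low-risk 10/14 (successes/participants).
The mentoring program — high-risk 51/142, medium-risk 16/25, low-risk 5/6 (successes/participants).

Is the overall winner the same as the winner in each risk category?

High-risk: the CBT program 50/162 = 30.9%, the mentoring program 51/142 = 35.9% → the mentoring program
Medium-risk: the CBT program 14/26 = 53.8%, the mentoring program 16/25 = 64.0% → the mentoring program
Low-risk: the CBT program 10/14 = 71.4%, the mentoring program 5/6 = 83.3% → the mentoring program
Overall: the CBT program 74/202 = 36.6%, the mentoring program 72/173 = 41.6% → the mentoring program
The mentoring program wins overall and in every risk group — no reversal.

Yes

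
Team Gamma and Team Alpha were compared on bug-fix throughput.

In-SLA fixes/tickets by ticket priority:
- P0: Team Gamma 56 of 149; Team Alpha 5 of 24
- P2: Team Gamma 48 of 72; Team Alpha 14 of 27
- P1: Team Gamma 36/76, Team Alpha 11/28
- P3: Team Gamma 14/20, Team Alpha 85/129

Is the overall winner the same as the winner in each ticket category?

No

P0: Team Gamma 56/149 = 37.6%, Team Alpha 5/24 = 20.8% → Team Gamma
P2: Team Gamma 48/72 = 66.7%, Team Alpha 14/27 = 51.9% → Team Gamma
P1: Team Gamma 36/76 = 47.4%, Team Alpha 11/28 = 39.3% → Team Gamma
P3: Team Gamma 14/20 = 70.0%, Team Alpha 85/129 = 65.9% → Team Gamma
Overall: Team Gamma 154/317 = 48.6%, Team Alpha 115/208 = 55.3% → Team Alpha
Team Gamma wins each ticket group but Team Alpha wins overall — the comparison reverses. Team Gamma's tickets skew toward P0, which has a lower base rate.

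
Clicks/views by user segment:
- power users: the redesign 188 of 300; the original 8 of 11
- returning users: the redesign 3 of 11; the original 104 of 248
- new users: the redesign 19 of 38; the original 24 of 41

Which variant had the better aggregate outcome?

the redesign

Power users: the redesign 188/300 = 62.7%, the original 8/11 = 72.7% → the original
Returning users: the redesign 3/11 = 27.3%, the original 104/248 = 41.9% → the original
New users: the redesign 19/38 = 50.0%, the original 24/41 = 58.5% → the original
Overall: the redesign 210/349 = 60.2%, the original 136/300 = 45.3% → the redesign
(The original wins every user group but the redesign wins overall — the original's views skew toward the low-rate returning users group.)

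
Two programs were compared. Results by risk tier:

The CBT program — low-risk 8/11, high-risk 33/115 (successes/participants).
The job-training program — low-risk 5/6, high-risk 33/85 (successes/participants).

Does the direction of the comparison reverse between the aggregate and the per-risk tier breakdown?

Low-risk: the CBT program 8/11 = 72.7%, the job-training program 5/6 = 83.3% → the job-training program
High-risk: the CBT program 33/115 = 28.7%, the job-training program 33/85 = 38.8% → the job-training program
Overall: the CBT program 41/126 = 32.5%, the job-training program 38/91 = 41.8% → the job-training program
The job-training program wins overall and in every risk group — no reversal.

No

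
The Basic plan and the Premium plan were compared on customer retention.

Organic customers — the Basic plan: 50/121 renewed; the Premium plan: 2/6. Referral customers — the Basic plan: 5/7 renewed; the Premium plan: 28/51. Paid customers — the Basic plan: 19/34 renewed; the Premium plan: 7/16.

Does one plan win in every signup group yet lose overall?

Organic: the Basic plan 50/121 = 41.3%, the Premium plan 2/6 = 33.3% → the Basic plan
Referral: the Basic plan 5/7 = 71.4%, the Premium plan 28/51 = 54.9% → the Basic plan
Paid: the Basic plan 19/34 = 55.9%, the Premium plan 7/16 = 43.8% → the Basic plan
Overall: the Basic plan 74/162 = 45.7%, the Premium plan 37/73 = 50.7% → the Premium plan
The Basic plan wins each signup group but the Premium plan wins overall — the comparison reverses. The Basic plan's customers skew toward organic, which has a lower base rate.

Yes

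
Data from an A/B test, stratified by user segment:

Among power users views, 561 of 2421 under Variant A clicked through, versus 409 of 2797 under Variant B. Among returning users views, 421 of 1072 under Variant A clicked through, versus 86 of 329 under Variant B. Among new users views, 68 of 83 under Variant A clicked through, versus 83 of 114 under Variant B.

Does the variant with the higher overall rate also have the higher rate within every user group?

Yes

Power users: Variant A 561/2421 = 23.2%, Variant B 409/2797 = 14.6% → Variant A
Returning users: Variant A 421/1072 = 39.3%, Variant B 86/329 = 26.1% → Variant A
New users: Variant A 68/83 = 81.9%, Variant B 83/114 = 72.8% → Variant A
Overall: Variant A 1050/3576 = 29.4%, Variant B 578/3240 = 17.8% → Variant A
Variant A wins overall and in every user group — no reversal.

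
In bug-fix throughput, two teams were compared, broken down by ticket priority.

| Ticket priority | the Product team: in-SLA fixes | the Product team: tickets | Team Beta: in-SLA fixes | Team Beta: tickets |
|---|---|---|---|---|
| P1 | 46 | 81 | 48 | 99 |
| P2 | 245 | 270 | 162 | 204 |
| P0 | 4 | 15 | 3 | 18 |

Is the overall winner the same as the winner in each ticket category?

P1: the Product team 46/81 = 56.8%, Team Beta 48/99 = 48.5% → the Product team
P2: the Product team 245/270 = 90.7%, Team Beta 162/204 = 79.4% → the Product team
P0: the Product team 4/15 = 26.7%, Team Beta 3/18 = 16.7% → the Product team
Overall: the Product team 295/366 = 80.6%, Team Beta 213/321 = 66.4% → the Product team
The Product team wins overall and in every ticket group — no reversal.

Yes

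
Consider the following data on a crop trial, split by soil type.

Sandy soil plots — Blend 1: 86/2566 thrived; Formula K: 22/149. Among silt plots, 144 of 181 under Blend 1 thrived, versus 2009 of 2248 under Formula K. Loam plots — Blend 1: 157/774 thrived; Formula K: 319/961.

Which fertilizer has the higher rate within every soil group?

Sandy soil: Blend 1 86/2566 = 3.4%, Formula K 22/149 = 14.8% → Formula K
Silt: Blend 1 144/181 = 79.6%, Formula K 2009/2248 = 89.4% → Formula K
Loam: Blend 1 157/774 = 20.3%, Formula K 319/961 = 33.2% → Formula K
Formula K has the higher rate in all 3 groups.

Formula K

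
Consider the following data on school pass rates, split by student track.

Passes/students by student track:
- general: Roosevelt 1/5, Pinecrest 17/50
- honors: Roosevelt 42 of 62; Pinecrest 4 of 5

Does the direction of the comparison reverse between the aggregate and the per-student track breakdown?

General: Roosevelt 1/5 = 20.0%, Pinecrest 17/50 = 34.0% → Pinecrest
Honors: Roosevelt 42/62 = 67.7%, Pinecrest 4/5 = 80.0% → Pinecrest
Overall: Roosevelt 43/67 = 64.2%, Pinecrest 21/55 = 38.2% → Roosevelt
Pinecrest wins each student group but Roosevelt wins overall — the comparison reverses. Pinecrest's students skew toward general, which has a lower base rate.

Yes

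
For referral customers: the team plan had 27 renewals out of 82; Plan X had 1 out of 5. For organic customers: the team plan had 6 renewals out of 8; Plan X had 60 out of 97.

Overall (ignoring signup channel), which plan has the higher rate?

Referral: the team plan 27/82 = 32.9%, Plan X 1/5 = 20.0% → the team plan
Organic: the team plan 6/8 = 75.0%, Plan X 60/97 = 61.9% → the team plan
Overall: the team plan 33/90 = 36.7%, Plan X 61/102 = 59.8% → Plan X
(The team plan wins every signup group but Plan X wins overall — the team plan's customers skew toward the low-rate referral group.)

Plan X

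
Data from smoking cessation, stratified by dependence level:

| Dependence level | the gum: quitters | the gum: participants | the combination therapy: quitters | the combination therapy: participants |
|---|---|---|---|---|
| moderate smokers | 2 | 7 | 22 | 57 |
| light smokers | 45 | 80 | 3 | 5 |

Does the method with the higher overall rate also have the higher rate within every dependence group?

No

Moderate smokers: the gum 2/7 = 28.6%, the combination therapy 22/57 = 38.6% → the combination therapy
Light smokers: the gum 45/80 = 56.2%, the combination therapy 3/5 = 60.0% → the combination therapy
Overall: the gum 47/87 = 54.0%, the combination therapy 25/62 = 40.3% → the gum
The combination therapy wins each dependence group but the gum wins overall — the comparison reverses. The combination therapy's participants skew toward moderate smokers, which has a lower base rate.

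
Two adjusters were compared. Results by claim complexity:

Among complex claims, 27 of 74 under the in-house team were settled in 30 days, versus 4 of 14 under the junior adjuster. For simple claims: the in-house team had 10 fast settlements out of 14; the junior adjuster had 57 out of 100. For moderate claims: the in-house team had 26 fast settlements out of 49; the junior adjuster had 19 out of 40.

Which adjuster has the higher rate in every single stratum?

the in-house team

Complex: the in-house team 27/74 = 36.5%, the junior adjuster 4/14 = 28.6% → the in-house team
Simple: the in-house team 10/14 = 71.4%, the junior adjuster 57/100 = 57.0% → the in-house team
Moderate: the in-house team 26/49 = 53.1%, the junior adjuster 19/40 = 47.5% → the in-house team
The in-house team has the higher rate in all 3 groups.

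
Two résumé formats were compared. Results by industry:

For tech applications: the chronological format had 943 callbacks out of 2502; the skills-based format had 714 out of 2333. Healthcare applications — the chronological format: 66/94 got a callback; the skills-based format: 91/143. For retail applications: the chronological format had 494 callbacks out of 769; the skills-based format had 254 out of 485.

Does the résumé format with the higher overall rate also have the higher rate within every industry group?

Tech: the chronological format 943/2502 = 37.7%, the skills-based format 714/2333 = 30.6% → the chronological format
Healthcare: the chronological format 66/94 = 70.2%, the skills-based format 91/143 = 63.6% → the chronological format
Retail: the chronological format 494/769 = 64.2%, the skills-based format 254/485 = 52.4% → the chronological format
Overall: the chronological format 1503/3365 = 44.7%, the skills-based format 1059/2961 = 35.8% → the chronological format
The chronological format wins overall and in every industry group — no reversal.

Yes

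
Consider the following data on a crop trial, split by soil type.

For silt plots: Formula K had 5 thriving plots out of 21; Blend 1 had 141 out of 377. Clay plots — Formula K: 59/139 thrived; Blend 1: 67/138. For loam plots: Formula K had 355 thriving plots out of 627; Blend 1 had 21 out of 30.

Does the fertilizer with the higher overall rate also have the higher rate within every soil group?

No

Silt: Formula K 5/21 = 23.8%, Blend 1 141/377 = 37.4% → Blend 1
Clay: Formula K 59/139 = 42.4%, Blend 1 67/138 = 48.6% → Blend 1
Loam: Formula K 355/627 = 56.6%, Blend 1 21/30 = 70.0% → Blend 1
Overall: Formula K 419/787 = 53.2%, Blend 1 229/545 = 42.0% → Formula K
Blend 1 wins each soil group but Formula K wins overall — the comparison reverses. Blend 1's plots skew toward silt, which has a lower base rate.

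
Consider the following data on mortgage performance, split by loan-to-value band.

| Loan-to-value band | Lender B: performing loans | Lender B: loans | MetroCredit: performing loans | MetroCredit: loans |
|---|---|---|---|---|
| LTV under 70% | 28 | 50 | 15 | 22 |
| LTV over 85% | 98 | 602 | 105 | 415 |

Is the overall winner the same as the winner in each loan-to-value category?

Yes

LTV under 70%: Lender B 28/50 = 56.0%, MetroCredit 15/22 = 68.2% → MetroCredit
LTV over 85%: Lender B 98/602 = 16.3%, MetroCredit 105/415 = 25.3% → MetroCredit
Overall: Lender B 126/652 = 19.3%, MetroCredit 120/437 = 27.5% → MetroCredit
MetroCredit wins overall and in every loan-to-value group — no reversal.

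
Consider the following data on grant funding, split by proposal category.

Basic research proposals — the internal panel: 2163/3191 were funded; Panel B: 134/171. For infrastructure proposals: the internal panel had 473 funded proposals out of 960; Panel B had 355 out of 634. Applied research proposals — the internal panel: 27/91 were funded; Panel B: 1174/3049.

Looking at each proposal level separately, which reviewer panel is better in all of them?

Panel B

Basic research: the internal panel 2163/3191 = 67.8%, Panel B 134/171 = 78.4% → Panel B
Infrastructure: the internal panel 473/960 = 49.3%, Panel B 355/634 = 56.0% → Panel B
Applied research: the internal panel 27/91 = 29.7%, Panel B 1174/3049 = 38.5% → Panel B
Panel B has the higher rate in all 3 groups.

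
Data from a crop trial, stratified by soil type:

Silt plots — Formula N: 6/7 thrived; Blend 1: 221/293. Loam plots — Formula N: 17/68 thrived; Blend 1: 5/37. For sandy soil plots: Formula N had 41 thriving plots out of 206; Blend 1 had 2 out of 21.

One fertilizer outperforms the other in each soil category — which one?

Formula N

Silt: Formula N 6/7 = 85.7%, Blend 1 221/293 = 75.4% → Formula N
Loam: Formula N 17/68 = 25.0%, Blend 1 5/37 = 13.5% → Formula N
Sandy soil: Formula N 41/206 = 19.9%, Blend 1 2/21 = 9.5% → Formula N
Formula N has the higher rate in all 3 groups.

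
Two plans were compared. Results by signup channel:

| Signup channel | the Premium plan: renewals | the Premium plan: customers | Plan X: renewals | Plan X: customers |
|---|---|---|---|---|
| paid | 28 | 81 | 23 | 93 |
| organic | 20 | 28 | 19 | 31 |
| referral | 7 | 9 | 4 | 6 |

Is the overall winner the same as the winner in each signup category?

Paid: the Premium plan 28/81 = 34.6%, Plan X 23/93 = 24.7% → the Premium plan
Organic: the Premium plan 20/28 = 71.4%, Plan X 19/31 = 61.3% → the Premium plan
Referral: the Premium plan 7/9 = 77.8%, Plan X 4/6 = 66.7% → the Premium plan
Overall: the Premium plan 55/118 = 46.6%, Plan X 46/130 = 35.4% → the Premium plan
The Premium plan wins overall and in every signup group — no reversal.

Yes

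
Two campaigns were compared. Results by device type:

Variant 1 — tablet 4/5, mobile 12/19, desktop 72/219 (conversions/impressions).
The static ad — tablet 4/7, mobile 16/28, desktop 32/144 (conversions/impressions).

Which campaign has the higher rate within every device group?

Variant 1

Tablet: Variant 1 4/5 = 80.0%, the static ad 4/7 = 57.1% → Variant 1
Mobile: Variant 1 12/19 = 63.2%, the static ad 16/28 = 57.1% → Variant 1
Desktop: Variant 1 72/219 = 32.9%, the static ad 32/144 = 22.2% → Variant 1
Variant 1 has the higher rate in all 3 groups.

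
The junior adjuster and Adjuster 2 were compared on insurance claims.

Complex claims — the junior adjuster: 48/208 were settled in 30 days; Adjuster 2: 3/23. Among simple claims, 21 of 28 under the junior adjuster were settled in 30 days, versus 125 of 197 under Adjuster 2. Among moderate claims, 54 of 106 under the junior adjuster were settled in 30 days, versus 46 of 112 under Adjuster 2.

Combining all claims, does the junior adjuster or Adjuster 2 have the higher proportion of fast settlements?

Adjuster 2

Complex: the junior adjuster 48/208 = 23.1%, Adjuster 2 3/23 = 13.0% → the junior adjuster
Simple: the junior adjuster 21/28 = 75.0%, Adjuster 2 125/197 = 63.5% → the junior adjuster
Moderate: the junior adjuster 54/106 = 50.9%, Adjuster 2 46/112 = 41.1% → the junior adjuster
Overall: the junior adjuster 123/342 = 36.0%, Adjuster 2 174/332 = 52.4% → Adjuster 2
(The junior adjuster wins every claim group but Adjuster 2 wins overall — the junior adjuster's claims skew toward the low-rate complex group.)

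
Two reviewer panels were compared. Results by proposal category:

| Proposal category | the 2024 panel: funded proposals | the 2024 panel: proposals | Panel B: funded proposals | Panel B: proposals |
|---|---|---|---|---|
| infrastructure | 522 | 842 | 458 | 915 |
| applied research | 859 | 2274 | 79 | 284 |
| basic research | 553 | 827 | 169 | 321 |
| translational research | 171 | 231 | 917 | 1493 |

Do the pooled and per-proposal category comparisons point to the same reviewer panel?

Infrastructure: the 2024 panel 522/842 = 62.0%, Panel B 458/915 = 50.1% → the 2024 panel
Applied research: the 2024 panel 859/2274 = 37.8%, Panel B 79/284 = 27.8% → the 2024 panel
Basic research: the 2024 panel 553/827 = 66.9%, Panel B 169/321 = 52.6% → the 2024 panel
Translational research: the 2024 panel 171/231 = 74.0%, Panel B 917/1493 = 61.4% → the 2024 panel
Overall: the 2024 panel 2105/4174 = 50.4%, Panel B 1623/3013 = 53.9% → Panel B
The 2024 panel wins each proposal group but Panel B wins overall — the comparison reverses. The 2024 panel's proposals skew toward applied research, which has a lower base rate.

No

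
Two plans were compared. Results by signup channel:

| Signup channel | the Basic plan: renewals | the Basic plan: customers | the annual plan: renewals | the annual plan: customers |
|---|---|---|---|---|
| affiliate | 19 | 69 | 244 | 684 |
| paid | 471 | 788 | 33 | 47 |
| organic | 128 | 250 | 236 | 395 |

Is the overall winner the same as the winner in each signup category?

Affiliate: the Basic plan 19/69 = 27.5%, the annual plan 244/684 = 35.7% → the annual plan
Paid: the Basic plan 471/788 = 59.8%, the annual plan 33/47 = 70.2% → the annual plan
Organic: the Basic plan 128/250 = 51.2%, the annual plan 236/395 = 59.7% → the annual plan
Overall: the Basic plan 618/1107 = 55.8%, the annual plan 513/1126 = 45.6% → the Basic plan
The annual plan wins each signup group but the Basic plan wins overall — the comparison reverses. The annual plan's customers skew toward affiliate, which has a lower base rate.

No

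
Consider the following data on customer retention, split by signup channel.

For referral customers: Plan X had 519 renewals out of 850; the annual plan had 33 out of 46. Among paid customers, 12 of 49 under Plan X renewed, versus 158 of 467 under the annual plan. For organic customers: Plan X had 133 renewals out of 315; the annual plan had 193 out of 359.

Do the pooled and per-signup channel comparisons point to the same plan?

No

Referral: Plan X 519/850 = 61.1%, the annual plan 33/46 = 71.7% → the annual plan
Paid: Plan X 12/49 = 24.5%, the annual plan 158/467 = 33.8% → the annual plan
Organic: Plan X 133/315 = 42.2%, the annual plan 193/359 = 53.8% → the annual plan
Overall: Plan X 664/1214 = 54.7%, the annual plan 384/872 = 44.0% → Plan X
The annual plan wins each signup group but Plan X wins overall — the comparison reverses. The annual plan's customers skew toward paid, which has a lower base rate.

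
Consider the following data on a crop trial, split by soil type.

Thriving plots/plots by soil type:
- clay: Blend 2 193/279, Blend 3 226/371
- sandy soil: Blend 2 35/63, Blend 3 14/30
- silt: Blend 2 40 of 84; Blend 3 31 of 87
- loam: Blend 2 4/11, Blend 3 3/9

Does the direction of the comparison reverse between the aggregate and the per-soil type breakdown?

Clay: Blend 2 193/279 = 69.2%, Blend 3 226/371 = 60.9% → Blend 2
Sandy soil: Blend 2 35/63 = 55.6%, Blend 3 14/30 = 46.7% → Blend 2
Silt: Blend 2 40/84 = 47.6%, Blend 3 31/87 = 35.6% → Blend 2
Loam: Blend 2 4/11 = 36.4%, Blend 3 3/9 = 33.3% → Blend 2
Overall: Blend 2 272/437 = 62.2%, Blend 3 274/497 = 55.1% → Blend 2
Blend 2 wins overall and in every soil group — no reversal.

No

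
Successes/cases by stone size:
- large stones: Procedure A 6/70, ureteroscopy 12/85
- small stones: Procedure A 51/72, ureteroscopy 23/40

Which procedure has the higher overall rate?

Procedure A

Large stones: Procedure A 6/70 = 8.6%, ureteroscopy 12/85 = 14.1% → ureteroscopy
Small stones: Procedure A 51/72 = 70.8%, ureteroscopy 23/40 = 57.5% → Procedure A
Overall: Procedure A 57/142 = 40.1%, ureteroscopy 35/125 = 28.0% → Procedure A
(Neither sweeps every stone group, but Procedure A has the higher pooled rate.)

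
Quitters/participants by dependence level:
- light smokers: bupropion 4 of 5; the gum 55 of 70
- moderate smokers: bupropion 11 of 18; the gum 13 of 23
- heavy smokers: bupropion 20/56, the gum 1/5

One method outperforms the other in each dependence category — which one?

Light smokers: bupropion 4/5 = 80.0%, the gum 55/70 = 78.6% → bupropion
Moderate smokers: bupropion 11/18 = 61.1%, the gum 13/23 = 56.5% → bupropion
Heavy smokers: bupropion 20/56 = 35.7%, the gum 1/5 = 20.0% → bupropion
Bupropion has the higher rate in all 3 groups.

bupropion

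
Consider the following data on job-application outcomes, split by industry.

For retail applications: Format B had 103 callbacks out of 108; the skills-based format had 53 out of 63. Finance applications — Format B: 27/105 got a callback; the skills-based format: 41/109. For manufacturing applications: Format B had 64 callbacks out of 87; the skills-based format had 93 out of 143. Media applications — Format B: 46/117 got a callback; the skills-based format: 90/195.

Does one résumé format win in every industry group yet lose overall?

Retail: Format B 103/108 = 95.4%, the skills-based format 53/63 = 84.1% → Format B
Finance: Format B 27/105 = 25.7%, the skills-based format 41/109 = 37.6% → the skills-based format
Manufacturing: Format B 64/87 = 73.6%, the skills-based format 93/143 = 65.0% → Format B
Media: Format B 46/117 = 39.3%, the skills-based format 90/195 = 46.2% → the skills-based format
Overall: Format B 240/417 = 57.6%, the skills-based format 277/510 = 54.3% → Format B
Neither sweeps: Format B wins 2 of 4 groups, the skills-based format wins 2. Format B wins overall but not every group — no Simpson reversal.

No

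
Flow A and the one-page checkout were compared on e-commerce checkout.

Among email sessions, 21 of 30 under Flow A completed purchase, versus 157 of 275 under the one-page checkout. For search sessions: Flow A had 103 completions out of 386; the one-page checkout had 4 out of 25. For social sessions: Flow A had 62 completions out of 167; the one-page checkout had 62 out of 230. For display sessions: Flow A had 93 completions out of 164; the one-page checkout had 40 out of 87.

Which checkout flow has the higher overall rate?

the one-page checkout

Email: Flow A 21/30 = 70.0%, the one-page checkout 157/275 = 57.1% → Flow A
Search: Flow A 103/386 = 26.7%, the one-page checkout 4/25 = 16.0% → Flow A
Social: Flow A 62/167 = 37.1%, the one-page checkout 62/230 = 27.0% → Flow A
Display: Flow A 93/164 = 56.7%, the one-page checkout 40/87 = 46.0% → Flow A
Overall: Flow A 279/747 = 37.3%, the one-page checkout 263/617 = 42.6% → the one-page checkout
(Flow A wins every traffic group but the one-page checkout wins overall — Flow A's sessions skew toward the low-rate search group.)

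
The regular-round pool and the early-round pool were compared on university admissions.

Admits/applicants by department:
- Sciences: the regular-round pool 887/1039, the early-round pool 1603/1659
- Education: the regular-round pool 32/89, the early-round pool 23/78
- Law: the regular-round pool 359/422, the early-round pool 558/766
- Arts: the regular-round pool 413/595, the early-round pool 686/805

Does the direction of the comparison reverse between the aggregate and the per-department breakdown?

Sciences: the regular-round pool 887/1039 = 85.4%, the early-round pool 1603/1659 = 96.6% → the early-round pool
Education: the regular-round pool 32/89 = 36.0%, the early-round pool 23/78 = 29.5% → the regular-round pool
Law: the regular-round pool 359/422 = 85.1%, the early-round pool 558/766 = 72.8% → the regular-round pool
Arts: the regular-round pool 413/595 = 69.4%, the early-round pool 686/805 = 85.2% → the early-round pool
Overall: the regular-round pool 1691/2145 = 78.8%, the early-round pool 2870/3308 = 86.8% → the early-round pool
Neither sweeps: the regular-round pool wins 2 of 4 groups, the early-round pool wins 2. The early-round pool wins overall but not every group — no Simpson reversal.

No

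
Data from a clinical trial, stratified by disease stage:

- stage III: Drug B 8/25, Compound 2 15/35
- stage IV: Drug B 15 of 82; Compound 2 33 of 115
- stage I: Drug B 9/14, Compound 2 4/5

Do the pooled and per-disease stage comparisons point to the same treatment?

Stage III: Drug B 8/25 = 32.0%, Compound 2 15/35 = 42.9% → Compound 2
Stage IV: Drug B 15/82 = 18.3%, Compound 2 33/115 = 28.7% → Compound 2
Stage I: Drug B 9/14 = 64.3%, Compound 2 4/5 = 80.0% → Compound 2
Overall: Drug B 32/121 = 26.4%, Compound 2 52/155 = 33.5% → Compound 2
Compound 2 wins overall and in every disease group — no reversal.

Yes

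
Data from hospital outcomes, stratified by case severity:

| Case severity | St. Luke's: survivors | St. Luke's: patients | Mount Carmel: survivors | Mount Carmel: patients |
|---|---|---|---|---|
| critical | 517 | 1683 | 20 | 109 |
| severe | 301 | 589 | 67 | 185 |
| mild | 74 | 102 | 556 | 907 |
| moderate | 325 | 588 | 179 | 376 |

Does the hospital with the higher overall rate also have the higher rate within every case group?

Critical: St. Luke's 517/1683 = 30.7%, Mount Carmel 20/109 = 18.3% → St. Luke's
Severe: St. Luke's 301/589 = 51.1%, Mount Carmel 67/185 = 36.2% → St. Luke's
Mild: St. Luke's 74/102 = 72.5%, Mount Carmel 556/907 = 61.3% → St. Luke's
Moderate: St. Luke's 325/588 = 55.3%, Mount Carmel 179/376 = 47.6% → St. Luke's
Overall: St. Luke's 1217/2962 = 41.1%, Mount Carmel 822/1577 = 52.1% → Mount Carmel
St. Luke's wins each case group but Mount Carmel wins overall — the comparison reverses. St. Luke's's patients skew toward critical, which has a lower base rate.

No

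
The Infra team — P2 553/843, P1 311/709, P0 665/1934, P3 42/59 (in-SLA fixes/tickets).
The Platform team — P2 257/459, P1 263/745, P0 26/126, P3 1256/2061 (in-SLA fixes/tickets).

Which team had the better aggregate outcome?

P2: the Infra team 553/843 = 65.6%, the Platform team 257/459 = 56.0% → the Infra team
P1: the Infra team 311/709 = 43.9%, the Platform team 263/745 = 35.3% → the Infra team
P0: the Infra team 665/1934 = 34.4%, the Platform team 26/126 = 20.6% → the Infra team
P3: the Infra team 42/59 = 71.2%, the Platform team 1256/2061 = 60.9% → the Infra team
Overall: the Infra team 1571/3545 = 44.3%, the Platform team 1802/3391 = 53.1% → the Platform team
(The Infra team wins every ticket group but the Platform team wins overall — the Infra team's tickets skew toward the low-rate P0 group.)

the Platform team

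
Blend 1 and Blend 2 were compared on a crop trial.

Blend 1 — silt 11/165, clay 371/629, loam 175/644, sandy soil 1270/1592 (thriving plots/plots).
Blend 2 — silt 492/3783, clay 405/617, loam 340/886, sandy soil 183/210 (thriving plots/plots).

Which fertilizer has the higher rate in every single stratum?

Silt: Blend 1 11/165 = 6.7%, Blend 2 492/3783 = 13.0% → Blend 2
Clay: Blend 1 371/629 = 59.0%, Blend 2 405/617 = 65.6% → Blend 2
Loam: Blend 1 175/644 = 27.2%, Blend 2 340/886 = 38.4% → Blend 2
Sandy soil: Blend 1 1270/1592 = 79.8%, Blend 2 183/210 = 87.1% → Blend 2
Blend 2 has the higher rate in all 4 groups.

Blend 2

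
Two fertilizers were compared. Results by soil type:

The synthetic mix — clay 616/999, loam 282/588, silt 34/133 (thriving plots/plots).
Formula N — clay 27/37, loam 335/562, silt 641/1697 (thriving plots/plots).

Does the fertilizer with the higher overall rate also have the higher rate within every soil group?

No

Clay: the synthetic mix 616/999 = 61.7%, Formula N 27/37 = 73.0% → Formula N
Loam: the synthetic mix 282/588 = 48.0%, Formula N 335/562 = 59.6% → Formula N
Silt: the synthetic mix 34/133 = 25.6%, Formula N 641/1697 = 37.8% → Formula N
Overall: the synthetic mix 932/1720 = 54.2%, Formula N 1003/2296 = 43.7% → the synthetic mix
Formula N wins each soil group but the synthetic mix wins overall — the comparison reverses. Formula N's plots skew toward silt, which has a lower base rate.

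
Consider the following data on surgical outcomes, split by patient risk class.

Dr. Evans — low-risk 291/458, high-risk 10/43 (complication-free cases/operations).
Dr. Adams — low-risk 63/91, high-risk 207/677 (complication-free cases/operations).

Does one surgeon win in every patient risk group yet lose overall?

Low-risk: Dr. Evans 291/458 = 63.5%, Dr. Adams 63/91 = 69.2% → Dr. Adams
High-risk: Dr. Evans 10/43 = 23.3%, Dr. Adams 207/677 = 30.6% → Dr. Adams
Overall: Dr. Evans 301/501 = 60.1%, Dr. Adams 270/768 = 35.2% → Dr. Evans
Dr. Adams wins each patient risk group but Dr. Evans wins overall — the comparison reverses. Dr. Adams's operations skew toward high-risk, which has a lower base rate.

Yes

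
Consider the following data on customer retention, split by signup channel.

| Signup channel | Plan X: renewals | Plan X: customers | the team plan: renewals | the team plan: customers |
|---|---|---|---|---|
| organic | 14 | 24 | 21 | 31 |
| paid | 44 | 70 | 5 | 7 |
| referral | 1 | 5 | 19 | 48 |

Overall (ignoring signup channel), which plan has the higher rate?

Organic: Plan X 14/24 = 58.3%, the team plan 21/31 = 67.7% → the team plan
Paid: Plan X 44/70 = 62.9%, the team plan 5/7 = 71.4% → the team plan
Referral: Plan X 1/5 = 20.0%, the team plan 19/48 = 39.6% → the team plan
Overall: Plan X 59/99 = 59.6%, the team plan 45/86 = 52.3% → Plan X
(The team plan wins every signup group but Plan X wins overall — the team plan's customers skew toward the low-rate referral group.)

Plan X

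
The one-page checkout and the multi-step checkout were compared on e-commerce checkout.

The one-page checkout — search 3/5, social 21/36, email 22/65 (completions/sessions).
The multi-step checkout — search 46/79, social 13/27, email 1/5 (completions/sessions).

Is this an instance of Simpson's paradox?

Yes

Search: the one-page checkout 3/5 = 60.0%, the multi-step checkout 46/79 = 58.2% → the one-page checkout
Social: the one-page checkout 21/36 = 58.3%, the multi-step checkout 13/27 = 48.1% → the one-page checkout
Email: the one-page checkout 22/65 = 33.8%, the multi-step checkout 1/5 = 20.0% → the one-page checkout
Overall: the one-page checkout 46/106 = 43.4%, the multi-step checkout 60/111 = 54.1% → the multi-step checkout
The one-page checkout wins each traffic group but the multi-step checkout wins overall — the comparison reverses. The one-page checkout's sessions skew toward email, which has a lower base rate.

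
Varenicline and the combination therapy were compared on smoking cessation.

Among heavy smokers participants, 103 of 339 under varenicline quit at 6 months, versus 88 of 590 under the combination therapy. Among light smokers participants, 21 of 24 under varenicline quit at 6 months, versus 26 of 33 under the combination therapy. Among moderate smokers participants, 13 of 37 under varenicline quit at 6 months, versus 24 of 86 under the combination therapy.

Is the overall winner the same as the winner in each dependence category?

Yes

Heavy smokers: varenicline 103/339 = 30.4%, the combination therapy 88/590 = 14.9% → varenicline
Light smokers: varenicline 21/24 = 87.5%, the combination therapy 26/33 = 78.8% → varenicline
Moderate smokers: varenicline 13/37 = 35.1%, the combination therapy 24/86 = 27.9% → varenicline
Overall: varenicline 137/400 = 34.2%, the combination therapy 138/709 = 19.5% → varenicline
Varenicline wins overall and in every dependence group — no reversal.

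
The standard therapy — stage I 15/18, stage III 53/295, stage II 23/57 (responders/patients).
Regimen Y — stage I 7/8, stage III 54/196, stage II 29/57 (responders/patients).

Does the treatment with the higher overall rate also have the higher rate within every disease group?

Stage I: the standard therapy 15/18 = 83.3%, Regimen Y 7/8 = 87.5% → Regimen Y
Stage III: the standard therapy 53/295 = 18.0%, Regimen Y 54/196 = 27.6% → Regimen Y
Stage II: the standard therapy 23/57 = 40.4%, Regimen Y 29/57 = 50.9% → Regimen Y
Overall: the standard therapy 91/370 = 24.6%, Regimen Y 90/261 = 34.5% → Regimen Y
Regimen Y wins overall and in every disease group — no reversal.

Yes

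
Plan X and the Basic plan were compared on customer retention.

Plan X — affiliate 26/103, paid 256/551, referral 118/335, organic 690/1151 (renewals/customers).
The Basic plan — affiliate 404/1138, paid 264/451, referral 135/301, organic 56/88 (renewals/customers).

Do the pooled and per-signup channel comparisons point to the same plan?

No

Affiliate: Plan X 26/103 = 25.2%, the Basic plan 404/1138 = 35.5% → the Basic plan
Paid: Plan X 256/551 = 46.5%, the Basic plan 264/451 = 58.5% → the Basic plan
Referral: Plan X 118/335 = 35.2%, the Basic plan 135/301 = 44.9% → the Basic plan
Organic: Plan X 690/1151 = 59.9%, the Basic plan 56/88 = 63.6% → the Basic plan
Overall: Plan X 1090/2140 = 50.9%, the Basic plan 859/1978 = 43.4% → Plan X
The Basic plan wins each signup group but Plan X wins overall — the comparison reverses. The Basic plan's customers skew toward affiliate, which has a lower base rate.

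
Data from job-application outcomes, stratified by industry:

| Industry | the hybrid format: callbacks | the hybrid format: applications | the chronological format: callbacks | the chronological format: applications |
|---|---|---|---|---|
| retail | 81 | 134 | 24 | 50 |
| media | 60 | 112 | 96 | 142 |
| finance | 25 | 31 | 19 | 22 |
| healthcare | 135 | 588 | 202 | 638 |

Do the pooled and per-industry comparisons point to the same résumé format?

No

Retail: the hybrid format 81/134 = 60.4%, the chronological format 24/50 = 48.0% → the hybrid format
Media: the hybrid format 60/112 = 53.6%, the chronological format 96/142 = 67.6% → the chronological format
Finance: the hybrid format 25/31 = 80.6%, the chronological format 19/22 = 86.4% → the chronological format
Healthcare: the hybrid format 135/588 = 23.0%, the chronological format 202/638 = 31.7% → the chronological format
Overall: the hybrid format 301/865 = 34.8%, the chronological format 341/852 = 40.0% → the chronological format
Neither sweeps: the hybrid format wins 1 of 4 groups, the chronological format wins 3. The chronological format wins overall but not every group — no Simpson reversal.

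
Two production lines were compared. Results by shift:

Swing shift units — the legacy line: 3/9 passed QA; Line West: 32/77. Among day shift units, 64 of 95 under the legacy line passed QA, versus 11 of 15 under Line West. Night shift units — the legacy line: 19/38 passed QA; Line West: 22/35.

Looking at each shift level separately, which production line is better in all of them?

Line West

Swing shift: the legacy line 3/9 = 33.3%, Line West 32/77 = 41.6% → Line West
Day shift: the legacy line 64/95 = 67.4%, Line West 11/15 = 73.3% → Line West
Night shift: the legacy line 19/38 = 50.0%, Line West 22/35 = 62.9% → Line West
Line West has the higher rate in all 3 groups.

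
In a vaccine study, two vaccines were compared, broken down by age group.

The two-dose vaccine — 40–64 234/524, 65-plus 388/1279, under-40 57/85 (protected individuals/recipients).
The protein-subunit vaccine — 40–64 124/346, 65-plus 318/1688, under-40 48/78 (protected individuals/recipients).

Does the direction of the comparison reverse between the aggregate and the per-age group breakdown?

40–64: the two-dose vaccine 234/524 = 44.7%, the protein-subunit vaccine 124/346 = 35.8% → the two-dose vaccine
65-plus: the two-dose vaccine 388/1279 = 30.3%, the protein-subunit vaccine 318/1688 = 18.8% → the two-dose vaccine
Under-40: the two-dose vaccine 57/85 = 67.1%, the protein-subunit vaccine 48/78 = 61.5% → the two-dose vaccine
Overall: the two-dose vaccine 679/1888 = 36.0%, the protein-subunit vaccine 490/2112 = 23.2% → the two-dose vaccine
The two-dose vaccine wins overall and in every age group — no reversal.

No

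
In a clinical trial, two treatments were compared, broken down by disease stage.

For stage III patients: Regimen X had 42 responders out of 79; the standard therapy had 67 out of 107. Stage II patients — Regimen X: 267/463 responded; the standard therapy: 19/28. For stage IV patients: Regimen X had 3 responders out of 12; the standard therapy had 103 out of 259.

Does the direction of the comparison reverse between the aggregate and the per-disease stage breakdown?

Stage III: Regimen X 42/79 = 53.2%, the standard therapy 67/107 = 62.6% → the standard therapy
Stage II: Regimen X 267/463 = 57.7%, the standard therapy 19/28 = 67.9% → the standard therapy
Stage IV: Regimen X 3/12 = 25.0%, the standard therapy 103/259 = 39.8% → the standard therapy
Overall: Regimen X 312/554 = 56.3%, the standard therapy 189/394 = 48.0% → Regimen X
The standard therapy wins each disease group but Regimen X wins overall — the comparison reverses. The standard therapy's patients skew toward stage IV, which has a lower base rate.

Yes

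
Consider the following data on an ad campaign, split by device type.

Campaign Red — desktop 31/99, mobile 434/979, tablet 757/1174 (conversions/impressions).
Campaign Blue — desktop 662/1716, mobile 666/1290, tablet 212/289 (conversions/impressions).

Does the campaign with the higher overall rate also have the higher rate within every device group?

No

Desktop: Campaign Red 31/99 = 31.3%, Campaign Blue 662/1716 = 38.6% → Campaign Blue
Mobile: Campaign Red 434/979 = 44.3%, Campaign Blue 666/1290 = 51.6% → Campaign Blue
Tablet: Campaign Red 757/1174 = 64.5%, Campaign Blue 212/289 = 73.4% → Campaign Blue
Overall: Campaign Red 1222/2252 = 54.3%, Campaign Blue 1540/3295 = 46.7% → Campaign Red
Campaign Blue wins each device group but Campaign Red wins overall — the comparison reverses. Campaign Blue's impressions skew toward desktop, which has a lower base rate.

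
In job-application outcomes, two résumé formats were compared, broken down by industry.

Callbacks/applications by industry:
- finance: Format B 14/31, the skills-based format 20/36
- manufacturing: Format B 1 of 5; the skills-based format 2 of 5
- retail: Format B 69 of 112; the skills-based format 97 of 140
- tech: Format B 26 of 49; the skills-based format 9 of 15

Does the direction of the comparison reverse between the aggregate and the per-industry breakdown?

No

Finance: Format B 14/31 = 45.2%, the skills-based format 20/36 = 55.6% → the skills-based format
Manufacturing: Format B 1/5 = 20.0%, the skills-based format 2/5 = 40.0% → the skills-based format
Retail: Format B 69/112 = 61.6%, the skills-based format 97/140 = 69.3% → the skills-based format
Tech: Format B 26/49 = 53.1%, the skills-based format 9/15 = 60.0% → the skills-based format
Overall: Format B 110/197 = 55.8%, the skills-based format 128/196 = 65.3% → the skills-based format
The skills-based format wins overall and in every industry group — no reversal.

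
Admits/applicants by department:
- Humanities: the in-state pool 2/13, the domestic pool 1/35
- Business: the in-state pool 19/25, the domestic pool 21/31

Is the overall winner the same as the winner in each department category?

Yes

Humanities: the in-state pool 2/13 = 15.4%, the domestic pool 1/35 = 2.9% → the in-state pool
Business: the in-state pool 19/25 = 76.0%, the domestic pool 21/31 = 67.7% → the in-state pool
Overall: the in-state pool 21/38 = 55.3%, the domestic pool 22/66 = 33.3% → the in-state pool
The in-state pool wins overall and in every department group — no reversal.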